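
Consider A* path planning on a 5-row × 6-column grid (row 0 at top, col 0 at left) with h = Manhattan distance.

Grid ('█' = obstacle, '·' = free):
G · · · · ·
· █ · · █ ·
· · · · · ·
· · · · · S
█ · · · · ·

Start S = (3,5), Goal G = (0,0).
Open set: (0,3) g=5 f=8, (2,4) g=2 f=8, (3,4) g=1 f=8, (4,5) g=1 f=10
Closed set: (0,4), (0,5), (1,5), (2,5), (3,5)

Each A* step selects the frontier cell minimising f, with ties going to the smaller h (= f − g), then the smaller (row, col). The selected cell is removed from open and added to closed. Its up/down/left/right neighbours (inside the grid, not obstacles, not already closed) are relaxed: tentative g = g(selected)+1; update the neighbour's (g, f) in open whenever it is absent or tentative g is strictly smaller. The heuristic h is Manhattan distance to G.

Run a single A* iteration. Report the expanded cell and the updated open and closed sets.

expanded=(0,3); open=[(0,2) g=6 f=8, (1,3) g=6 f=10, (2,4) g=2 f=8, (3,4) g=1 f=8, (4,5) g=1 f=10]; closed=[(0,3), (0,4), (0,5), (1,5), (2,5), (3,5)]

step 1: expand (0,3) (f=8, h=3) → closed; open now [(0,2) g=6 f=8, (1,3) g=6 f=10, (2,4) g=2 f=8, (3,4) g=1 f=8, (4,5) g=1 f=10]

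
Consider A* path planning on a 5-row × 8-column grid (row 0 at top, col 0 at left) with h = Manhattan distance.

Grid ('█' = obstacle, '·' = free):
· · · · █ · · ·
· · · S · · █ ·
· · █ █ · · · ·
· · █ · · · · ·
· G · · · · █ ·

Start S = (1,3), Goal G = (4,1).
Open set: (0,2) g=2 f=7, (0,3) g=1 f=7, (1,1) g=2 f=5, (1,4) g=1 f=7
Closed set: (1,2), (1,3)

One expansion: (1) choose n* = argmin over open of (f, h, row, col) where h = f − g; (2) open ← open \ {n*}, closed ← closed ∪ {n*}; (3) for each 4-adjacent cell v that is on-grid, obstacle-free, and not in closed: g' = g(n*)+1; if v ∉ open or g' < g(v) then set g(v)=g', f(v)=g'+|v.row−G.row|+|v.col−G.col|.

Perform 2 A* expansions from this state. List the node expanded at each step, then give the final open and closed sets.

order=[(1,1) → (2,1)]; open=[(0,1) g=3 f=7, (0,2) g=2 f=7, (0,3) g=1 f=7, (1,0) g=3 f=7, (1,4) g=1 f=7, (2,0) g=4 f=7, (3,1) g=4 f=5]; closed=[(1,1), (1,2), (1,3), (2,1)]

step 1: expand (1,1) (f=5, h=3) → closed; open now [(0,1) g=3 f=7, (0,2) g=2 f=7, (0,3) g=1 f=7, (1,0) g=3 f=7, (1,4) g=1 f=7, (2,1) g=3 f=5]
step 2: expand (2,1) (f=5, h=2) → closed; open now [(0,1) g=3 f=7, (0,2) g=2 f=7, (0,3) g=1 f=7, (1,0) g=3 f=7, (1,4) g=1 f=7, (2,0) g=4 f=7, (3,1) g=4 f=5]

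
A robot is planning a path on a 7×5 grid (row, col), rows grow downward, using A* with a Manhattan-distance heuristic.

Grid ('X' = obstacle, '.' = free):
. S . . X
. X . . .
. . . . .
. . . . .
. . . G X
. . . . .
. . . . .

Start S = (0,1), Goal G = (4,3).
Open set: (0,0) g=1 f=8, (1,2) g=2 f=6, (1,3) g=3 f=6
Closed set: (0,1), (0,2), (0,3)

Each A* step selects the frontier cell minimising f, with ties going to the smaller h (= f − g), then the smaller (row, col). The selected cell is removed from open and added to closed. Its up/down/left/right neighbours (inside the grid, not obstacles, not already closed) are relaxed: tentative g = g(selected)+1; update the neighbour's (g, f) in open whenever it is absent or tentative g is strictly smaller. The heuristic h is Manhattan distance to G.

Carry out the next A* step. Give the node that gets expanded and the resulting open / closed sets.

expanded=(1,3); open=[(0,0) g=1 f=8, (1,2) g=2 f=6, (1,4) g=4 f=8, (2,3) g=4 f=6]; closed=[(0,1), (0,2), (0,3), (1,3)]

step 1: expand (1,3) (f=6, h=3) → closed; open now [(0,0) g=1 f=8, (1,2) g=2 f=6, (1,4) g=4 f=8, (2,3) g=4 f=6]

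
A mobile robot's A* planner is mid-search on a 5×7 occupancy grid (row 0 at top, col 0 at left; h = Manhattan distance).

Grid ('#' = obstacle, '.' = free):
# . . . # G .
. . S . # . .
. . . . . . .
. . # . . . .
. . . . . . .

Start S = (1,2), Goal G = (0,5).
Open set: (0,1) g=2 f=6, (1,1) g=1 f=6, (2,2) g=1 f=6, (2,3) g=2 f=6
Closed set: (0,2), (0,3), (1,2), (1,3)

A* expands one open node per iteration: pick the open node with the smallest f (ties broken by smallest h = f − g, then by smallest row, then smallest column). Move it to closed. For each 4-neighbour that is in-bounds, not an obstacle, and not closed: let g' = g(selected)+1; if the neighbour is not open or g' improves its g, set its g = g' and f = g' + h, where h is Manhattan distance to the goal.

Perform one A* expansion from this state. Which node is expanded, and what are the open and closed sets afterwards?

step 1: expand (0,1) (f=6, h=4) → closed; open now [(1,1) g=1 f=6, (2,2) g=1 f=6, (2,3) g=2 f=6]

expanded=(0,1); open=[(1,1) g=1 f=6, (2,2) g=1 f=6, (2,3) g=2 f=6]; closed=[(0,1), (0,2), (0,3), (1,2), (1,3)]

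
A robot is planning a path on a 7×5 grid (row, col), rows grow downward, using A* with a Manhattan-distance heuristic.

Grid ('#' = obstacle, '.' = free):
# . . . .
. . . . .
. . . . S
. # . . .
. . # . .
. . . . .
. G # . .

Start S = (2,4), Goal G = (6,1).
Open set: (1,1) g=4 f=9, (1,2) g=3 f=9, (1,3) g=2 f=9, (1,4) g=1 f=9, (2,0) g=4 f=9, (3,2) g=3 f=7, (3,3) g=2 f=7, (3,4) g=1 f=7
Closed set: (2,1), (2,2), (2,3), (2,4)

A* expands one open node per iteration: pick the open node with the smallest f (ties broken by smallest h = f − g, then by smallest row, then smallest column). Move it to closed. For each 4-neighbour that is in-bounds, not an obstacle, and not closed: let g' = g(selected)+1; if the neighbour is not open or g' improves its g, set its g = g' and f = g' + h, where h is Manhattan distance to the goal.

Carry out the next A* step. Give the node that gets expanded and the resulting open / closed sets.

expanded=(3,2); open=[(1,1) g=4 f=9, (1,2) g=3 f=9, (1,3) g=2 f=9, (1,4) g=1 f=9, (2,0) g=4 f=9, (3,3) g=2 f=7, (3,4) g=1 f=7]; closed=[(2,1), (2,2), (2,3), (2,4), (3,2)]

step 1: expand (3,2) (f=7, h=4) → closed; open now [(1,1) g=4 f=9, (1,2) g=3 f=9, (1,3) g=2 f=9, (1,4) g=1 f=9, (2,0) g=4 f=9, (3,3) g=2 f=7, (3,4) g=1 f=7]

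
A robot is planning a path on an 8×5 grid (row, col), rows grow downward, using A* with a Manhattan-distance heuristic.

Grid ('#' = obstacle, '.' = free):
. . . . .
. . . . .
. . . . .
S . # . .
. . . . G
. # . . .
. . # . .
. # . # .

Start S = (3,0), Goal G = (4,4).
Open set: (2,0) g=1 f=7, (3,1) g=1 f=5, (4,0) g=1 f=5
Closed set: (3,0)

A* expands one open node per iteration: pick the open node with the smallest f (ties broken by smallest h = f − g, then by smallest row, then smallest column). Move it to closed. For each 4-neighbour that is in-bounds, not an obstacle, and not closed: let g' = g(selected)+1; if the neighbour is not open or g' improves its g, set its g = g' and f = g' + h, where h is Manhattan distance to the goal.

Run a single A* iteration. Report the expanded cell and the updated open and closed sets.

step 1: expand (3,1) (f=5, h=4) → closed; open now [(2,0) g=1 f=7, (2,1) g=2 f=7, (4,0) g=1 f=5, (4,1) g=2 f=5]

expanded=(3,1); open=[(2,0) g=1 f=7, (2,1) g=2 f=7, (4,0) g=1 f=5, (4,1) g=2 f=5]; closed=[(3,0), (3,1)]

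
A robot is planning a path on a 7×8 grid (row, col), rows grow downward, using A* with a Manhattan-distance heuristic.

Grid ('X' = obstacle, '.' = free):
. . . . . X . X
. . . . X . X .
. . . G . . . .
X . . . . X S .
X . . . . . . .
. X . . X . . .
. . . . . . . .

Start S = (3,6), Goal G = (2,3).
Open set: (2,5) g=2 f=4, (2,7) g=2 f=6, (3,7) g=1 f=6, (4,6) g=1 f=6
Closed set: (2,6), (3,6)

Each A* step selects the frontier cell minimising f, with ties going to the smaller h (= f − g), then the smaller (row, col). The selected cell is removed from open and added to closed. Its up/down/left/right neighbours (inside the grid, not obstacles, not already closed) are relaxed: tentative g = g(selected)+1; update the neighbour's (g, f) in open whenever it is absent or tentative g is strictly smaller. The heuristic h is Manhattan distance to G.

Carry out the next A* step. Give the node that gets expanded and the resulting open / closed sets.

expanded=(2,5); open=[(1,5) g=3 f=6, (2,4) g=3 f=4, (2,7) g=2 f=6, (3,7) g=1 f=6, (4,6) g=1 f=6]; closed=[(2,5), (2,6), (3,6)]

step 1: expand (2,5) (f=4, h=2) → closed; open now [(1,5) g=3 f=6, (2,4) g=3 f=4, (2,7) g=2 f=6, (3,7) g=1 f=6, (4,6) g=1 f=6]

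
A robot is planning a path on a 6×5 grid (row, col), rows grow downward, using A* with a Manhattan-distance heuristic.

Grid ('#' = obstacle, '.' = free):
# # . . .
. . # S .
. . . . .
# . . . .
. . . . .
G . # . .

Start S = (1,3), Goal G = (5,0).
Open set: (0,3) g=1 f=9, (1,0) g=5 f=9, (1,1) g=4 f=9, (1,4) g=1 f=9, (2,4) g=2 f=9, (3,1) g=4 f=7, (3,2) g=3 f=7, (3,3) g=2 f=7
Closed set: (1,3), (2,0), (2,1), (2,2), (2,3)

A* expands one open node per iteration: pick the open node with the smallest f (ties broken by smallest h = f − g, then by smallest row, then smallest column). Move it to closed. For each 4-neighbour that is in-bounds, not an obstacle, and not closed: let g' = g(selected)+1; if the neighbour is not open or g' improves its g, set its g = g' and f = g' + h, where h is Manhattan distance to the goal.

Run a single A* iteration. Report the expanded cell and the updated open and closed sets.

step 1: expand (3,1) (f=7, h=3) → closed; open now [(0,3) g=1 f=9, (1,0) g=5 f=9, (1,1) g=4 f=9, (1,4) g=1 f=9, (2,4) g=2 f=9, (3,2) g=3 f=7, (3,3) g=2 f=7, (4,1) g=5 f=7]

expanded=(3,1); open=[(0,3) g=1 f=9, (1,0) g=5 f=9, (1,1) g=4 f=9, (1,4) g=1 f=9, (2,4) g=2 f=9, (3,2) g=3 f=7, (3,3) g=2 f=7, (4,1) g=5 f=7]; closed=[(1,3), (2,0), (2,1), (2,2), (2,3), (3,1)]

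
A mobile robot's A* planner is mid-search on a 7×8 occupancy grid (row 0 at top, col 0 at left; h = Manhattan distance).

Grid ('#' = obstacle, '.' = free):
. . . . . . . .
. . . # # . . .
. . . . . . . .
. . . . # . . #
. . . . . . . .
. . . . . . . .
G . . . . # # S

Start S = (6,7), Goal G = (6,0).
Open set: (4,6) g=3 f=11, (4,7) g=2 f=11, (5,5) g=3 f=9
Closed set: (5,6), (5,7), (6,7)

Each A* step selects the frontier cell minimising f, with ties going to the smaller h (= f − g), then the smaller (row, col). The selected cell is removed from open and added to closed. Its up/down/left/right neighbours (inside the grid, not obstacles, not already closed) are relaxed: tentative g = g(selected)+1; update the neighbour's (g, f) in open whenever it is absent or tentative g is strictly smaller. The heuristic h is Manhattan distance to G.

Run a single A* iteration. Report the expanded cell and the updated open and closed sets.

step 1: expand (5,5) (f=9, h=6) → closed; open now [(4,5) g=4 f=11, (4,6) g=3 f=11, (4,7) g=2 f=11, (5,4) g=4 f=9]

expanded=(5,5); open=[(4,5) g=4 f=11, (4,6) g=3 f=11, (4,7) g=2 f=11, (5,4) g=4 f=9]; closed=[(5,5), (5,6), (5,7), (6,7)]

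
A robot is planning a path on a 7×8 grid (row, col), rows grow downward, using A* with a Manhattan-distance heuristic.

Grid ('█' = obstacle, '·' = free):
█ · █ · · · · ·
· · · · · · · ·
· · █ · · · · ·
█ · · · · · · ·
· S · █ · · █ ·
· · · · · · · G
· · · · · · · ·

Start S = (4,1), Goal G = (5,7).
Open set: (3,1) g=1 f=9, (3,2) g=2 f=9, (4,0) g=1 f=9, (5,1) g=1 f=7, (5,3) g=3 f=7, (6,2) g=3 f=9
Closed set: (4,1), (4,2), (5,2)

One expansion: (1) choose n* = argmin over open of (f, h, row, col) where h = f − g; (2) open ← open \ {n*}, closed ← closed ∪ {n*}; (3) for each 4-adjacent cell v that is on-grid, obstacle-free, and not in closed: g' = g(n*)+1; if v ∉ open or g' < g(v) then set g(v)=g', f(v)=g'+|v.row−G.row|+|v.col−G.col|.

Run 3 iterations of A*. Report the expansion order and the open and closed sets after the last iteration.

order=[(5,3) → (5,4) → (5,5)]; open=[(3,1) g=1 f=9, (3,2) g=2 f=9, (4,0) g=1 f=9, (4,4) g=5 f=9, (4,5) g=6 f=9, (5,1) g=1 f=7, (5,6) g=6 f=7, (6,2) g=3 f=9, (6,3) g=4 f=9, (6,4) g=5 f=9, (6,5) g=6 f=9]; closed=[(4,1), (4,2), (5,2), (5,3), (5,4), (5,5)]

step 1: expand (5,3) (f=7, h=4) → closed; open now [(3,1) g=1 f=9, (3,2) g=2 f=9, (4,0) g=1 f=9, (5,1) g=1 f=7, (5,4) g=4 f=7, (6,2) g=3 f=9, (6,3) g=4 f=9]
step 2: expand (5,4) (f=7, h=3) → closed; open now [(3,1) g=1 f=9, (3,2) g=2 f=9, (4,0) g=1 f=9, (4,4) g=5 f=9, (5,1) g=1 f=7, (5,5) g=5 f=7, (6,2) g=3 f=9, (6,3) g=4 f=9, (6,4) g=5 f=9]
step 3: expand (5,5) (f=7, h=2) → closed; open now [(3,1) g=1 f=9, (3,2) g=2 f=9, (4,0) g=1 f=9, (4,4) g=5 f=9, (4,5) g=6 f=9, (5,1) g=1 f=7, (5,6) g=6 f=7, (6,2) g=3 f=9, (6,3) g=4 f=9, (6,4) g=5 f=9, (6,5) g=6 f=9]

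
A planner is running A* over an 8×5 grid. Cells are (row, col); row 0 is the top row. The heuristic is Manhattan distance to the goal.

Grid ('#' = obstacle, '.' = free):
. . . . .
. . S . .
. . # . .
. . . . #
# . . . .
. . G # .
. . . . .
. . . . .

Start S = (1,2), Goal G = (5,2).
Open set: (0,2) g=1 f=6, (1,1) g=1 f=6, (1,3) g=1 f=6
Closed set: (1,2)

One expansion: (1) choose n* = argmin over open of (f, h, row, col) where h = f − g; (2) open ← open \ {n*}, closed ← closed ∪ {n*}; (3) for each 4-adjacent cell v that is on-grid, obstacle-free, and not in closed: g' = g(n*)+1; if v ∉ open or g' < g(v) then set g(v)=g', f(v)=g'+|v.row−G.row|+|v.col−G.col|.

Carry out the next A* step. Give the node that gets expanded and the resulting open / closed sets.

step 1: expand (0,2) (f=6, h=5) → closed; open now [(0,1) g=2 f=8, (0,3) g=2 f=8, (1,1) g=1 f=6, (1,3) g=1 f=6]

expanded=(0,2); open=[(0,1) g=2 f=8, (0,3) g=2 f=8, (1,1) g=1 f=6, (1,3) g=1 f=6]; closed=[(0,2), (1,2)]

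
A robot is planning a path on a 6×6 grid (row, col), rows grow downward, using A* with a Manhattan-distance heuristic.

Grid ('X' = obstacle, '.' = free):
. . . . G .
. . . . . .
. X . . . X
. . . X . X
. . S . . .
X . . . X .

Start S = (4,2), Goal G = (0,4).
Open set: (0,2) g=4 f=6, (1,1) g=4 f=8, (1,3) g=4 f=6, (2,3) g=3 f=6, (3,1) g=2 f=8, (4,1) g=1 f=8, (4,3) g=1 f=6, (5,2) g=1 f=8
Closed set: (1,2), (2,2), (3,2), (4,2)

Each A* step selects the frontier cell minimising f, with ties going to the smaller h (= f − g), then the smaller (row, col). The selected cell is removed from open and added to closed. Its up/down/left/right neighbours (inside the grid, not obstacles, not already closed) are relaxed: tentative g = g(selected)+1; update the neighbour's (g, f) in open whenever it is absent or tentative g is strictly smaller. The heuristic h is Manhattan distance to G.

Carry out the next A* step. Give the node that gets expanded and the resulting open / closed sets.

expanded=(0,2); open=[(0,1) g=5 f=8, (0,3) g=5 f=6, (1,1) g=4 f=8, (1,3) g=4 f=6, (2,3) g=3 f=6, (3,1) g=2 f=8, (4,1) g=1 f=8, (4,3) g=1 f=6, (5,2) g=1 f=8]; closed=[(0,2), (1,2), (2,2), (3,2), (4,2)]

step 1: expand (0,2) (f=6, h=2) → closed; open now [(0,1) g=5 f=8, (0,3) g=5 f=6, (1,1) g=4 f=8, (1,3) g=4 f=6, (2,3) g=3 f=6, (3,1) g=2 f=8, (4,1) g=1 f=8, (4,3) g=1 f=6, (5,2) g=1 f=8]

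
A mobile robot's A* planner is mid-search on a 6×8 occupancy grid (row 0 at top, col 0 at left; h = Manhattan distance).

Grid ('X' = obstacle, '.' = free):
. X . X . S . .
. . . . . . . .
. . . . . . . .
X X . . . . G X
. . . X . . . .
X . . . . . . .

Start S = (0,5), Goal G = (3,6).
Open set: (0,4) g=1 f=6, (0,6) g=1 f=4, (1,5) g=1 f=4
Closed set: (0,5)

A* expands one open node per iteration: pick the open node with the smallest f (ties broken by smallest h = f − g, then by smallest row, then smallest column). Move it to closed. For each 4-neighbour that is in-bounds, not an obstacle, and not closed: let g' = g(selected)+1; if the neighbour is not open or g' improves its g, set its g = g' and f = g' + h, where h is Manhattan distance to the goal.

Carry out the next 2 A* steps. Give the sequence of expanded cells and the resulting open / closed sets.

order=[(0,6) → (1,6)]; open=[(0,4) g=1 f=6, (0,7) g=2 f=6, (1,5) g=1 f=4, (1,7) g=3 f=6, (2,6) g=3 f=4]; closed=[(0,5), (0,6), (1,6)]

step 1: expand (0,6) (f=4, h=3) → closed; open now [(0,4) g=1 f=6, (0,7) g=2 f=6, (1,5) g=1 f=4, (1,6) g=2 f=4]
step 2: expand (1,6) (f=4, h=2) → closed; open now [(0,4) g=1 f=6, (0,7) g=2 f=6, (1,5) g=1 f=4, (1,7) g=3 f=6, (2,6) g=3 f=4]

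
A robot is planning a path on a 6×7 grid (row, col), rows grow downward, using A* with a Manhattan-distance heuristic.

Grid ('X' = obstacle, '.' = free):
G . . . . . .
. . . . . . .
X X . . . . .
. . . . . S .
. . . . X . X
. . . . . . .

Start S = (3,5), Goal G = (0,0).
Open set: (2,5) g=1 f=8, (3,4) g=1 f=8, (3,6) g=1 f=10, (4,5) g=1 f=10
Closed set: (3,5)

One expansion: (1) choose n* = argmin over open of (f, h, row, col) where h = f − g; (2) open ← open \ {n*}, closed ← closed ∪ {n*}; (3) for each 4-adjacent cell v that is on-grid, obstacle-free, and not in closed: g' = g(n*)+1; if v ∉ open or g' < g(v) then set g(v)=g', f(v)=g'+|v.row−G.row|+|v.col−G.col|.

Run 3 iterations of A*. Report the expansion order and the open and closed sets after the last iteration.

step 1: expand (2,5) (f=8, h=7) → closed; open now [(1,5) g=2 f=8, (2,4) g=2 f=8, (2,6) g=2 f=10, (3,4) g=1 f=8, (3,6) g=1 f=10, (4,5) g=1 f=10]
step 2: expand (1,5) (f=8, h=6) → closed; open now [(0,5) g=3 f=8, (1,4) g=3 f=8, (1,6) g=3 f=10, (2,4) g=2 f=8, (2,6) g=2 f=10, (3,4) g=1 f=8, (3,6) g=1 f=10, (4,5) g=1 f=10]
step 3: expand (0,5) (f=8, h=5) → closed; open now [(0,4) g=4 f=8, (0,6) g=4 f=10, (1,4) g=3 f=8, (1,6) g=3 f=10, (2,4) g=2 f=8, (2,6) g=2 f=10, (3,4) g=1 f=8, (3,6) g=1 f=10, (4,5) g=1 f=10]

order=[(2,5) → (1,5) → (0,5)]; open=[(0,4) g=4 f=8, (0,6) g=4 f=10, (1,4) g=3 f=8, (1,6) g=3 f=10, (2,4) g=2 f=8, (2,6) g=2 f=10, (3,4) g=1 f=8, (3,6) g=1 f=10, (4,5) g=1 f=10]; closed=[(0,5), (1,5), (2,5), (3,5)]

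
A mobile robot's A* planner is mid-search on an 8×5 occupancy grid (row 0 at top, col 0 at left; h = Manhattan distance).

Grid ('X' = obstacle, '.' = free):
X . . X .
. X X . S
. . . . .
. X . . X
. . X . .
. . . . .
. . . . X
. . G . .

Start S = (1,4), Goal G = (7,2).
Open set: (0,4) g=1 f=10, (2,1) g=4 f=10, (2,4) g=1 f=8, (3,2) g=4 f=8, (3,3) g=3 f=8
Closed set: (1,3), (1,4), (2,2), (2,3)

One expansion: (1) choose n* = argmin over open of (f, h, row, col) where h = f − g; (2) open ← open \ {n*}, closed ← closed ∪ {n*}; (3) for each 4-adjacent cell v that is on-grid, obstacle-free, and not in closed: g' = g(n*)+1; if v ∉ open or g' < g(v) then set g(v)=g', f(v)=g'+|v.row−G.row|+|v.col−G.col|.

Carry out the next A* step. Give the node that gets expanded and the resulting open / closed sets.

expanded=(3,2); open=[(0,4) g=1 f=10, (2,1) g=4 f=10, (2,4) g=1 f=8, (3,3) g=3 f=8]; closed=[(1,3), (1,4), (2,2), (2,3), (3,2)]

step 1: expand (3,2) (f=8, h=4) → closed; open now [(0,4) g=1 f=10, (2,1) g=4 f=10, (2,4) g=1 f=8, (3,3) g=3 f=8]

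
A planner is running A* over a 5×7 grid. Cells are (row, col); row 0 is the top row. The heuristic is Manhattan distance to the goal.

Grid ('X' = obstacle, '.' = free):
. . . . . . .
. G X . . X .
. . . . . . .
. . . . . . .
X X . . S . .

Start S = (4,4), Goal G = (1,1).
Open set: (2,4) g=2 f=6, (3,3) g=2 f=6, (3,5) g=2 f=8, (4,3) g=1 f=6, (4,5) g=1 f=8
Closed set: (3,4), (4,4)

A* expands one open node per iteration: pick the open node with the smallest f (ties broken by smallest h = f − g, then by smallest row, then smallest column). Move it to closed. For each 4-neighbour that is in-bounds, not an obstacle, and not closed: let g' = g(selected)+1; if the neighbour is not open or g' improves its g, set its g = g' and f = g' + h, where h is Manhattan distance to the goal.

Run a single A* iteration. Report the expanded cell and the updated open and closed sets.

step 1: expand (2,4) (f=6, h=4) → closed; open now [(1,4) g=3 f=6, (2,3) g=3 f=6, (2,5) g=3 f=8, (3,3) g=2 f=6, (3,5) g=2 f=8, (4,3) g=1 f=6, (4,5) g=1 f=8]

expanded=(2,4); open=[(1,4) g=3 f=6, (2,3) g=3 f=6, (2,5) g=3 f=8, (3,3) g=2 f=6, (3,5) g=2 f=8, (4,3) g=1 f=6, (4,5) g=1 f=8]; closed=[(2,4), (3,4), (4,4)]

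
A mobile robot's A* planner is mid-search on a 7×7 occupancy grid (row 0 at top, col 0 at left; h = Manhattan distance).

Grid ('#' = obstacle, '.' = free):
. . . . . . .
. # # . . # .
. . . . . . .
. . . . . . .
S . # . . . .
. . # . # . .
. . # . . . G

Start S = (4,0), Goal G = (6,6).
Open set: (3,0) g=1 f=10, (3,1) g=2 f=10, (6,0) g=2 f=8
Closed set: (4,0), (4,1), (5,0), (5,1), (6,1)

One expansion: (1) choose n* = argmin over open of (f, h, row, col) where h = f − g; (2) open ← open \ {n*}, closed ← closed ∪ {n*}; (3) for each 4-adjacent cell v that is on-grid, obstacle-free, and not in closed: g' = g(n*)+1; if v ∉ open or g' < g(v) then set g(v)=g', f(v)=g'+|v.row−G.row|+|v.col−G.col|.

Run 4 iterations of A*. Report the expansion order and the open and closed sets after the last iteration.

step 1: expand (6,0) (f=8, h=6) → closed; open now [(3,0) g=1 f=10, (3,1) g=2 f=10]
step 2: expand (3,1) (f=10, h=8) → closed; open now [(2,1) g=3 f=12, (3,0) g=1 f=10, (3,2) g=3 f=10]
step 3: expand (3,2) (f=10, h=7) → closed; open now [(2,1) g=3 f=12, (2,2) g=4 f=12, (3,0) g=1 f=10, (3,3) g=4 f=10]
step 4: expand (3,3) (f=10, h=6) → closed; open now [(2,1) g=3 f=12, (2,2) g=4 f=12, (2,3) g=5 f=12, (3,0) g=1 f=10, (3,4) g=5 f=10, (4,3) g=5 f=10]

order=[(6,0) → (3,1) → (3,2) → (3,3)]; open=[(2,1) g=3 f=12, (2,2) g=4 f=12, (2,3) g=5 f=12, (3,0) g=1 f=10, (3,4) g=5 f=10, (4,3) g=5 f=10]; closed=[(3,1), (3,2), (3,3), (4,0), (4,1), (5,0), (5,1), (6,0), (6,1)]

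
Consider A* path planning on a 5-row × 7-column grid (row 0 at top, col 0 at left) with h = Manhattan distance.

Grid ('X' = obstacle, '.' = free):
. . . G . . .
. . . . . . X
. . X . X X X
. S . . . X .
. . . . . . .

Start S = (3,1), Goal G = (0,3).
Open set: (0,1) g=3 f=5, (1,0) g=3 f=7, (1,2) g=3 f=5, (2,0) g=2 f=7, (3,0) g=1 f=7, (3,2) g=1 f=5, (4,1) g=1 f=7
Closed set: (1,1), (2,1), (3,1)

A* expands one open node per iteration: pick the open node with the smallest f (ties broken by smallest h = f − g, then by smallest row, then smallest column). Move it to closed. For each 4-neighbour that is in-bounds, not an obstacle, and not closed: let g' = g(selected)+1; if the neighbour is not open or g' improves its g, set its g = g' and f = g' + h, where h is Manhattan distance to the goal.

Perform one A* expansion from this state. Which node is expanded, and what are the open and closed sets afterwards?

step 1: expand (0,1) (f=5, h=2) → closed; open now [(0,0) g=4 f=7, (0,2) g=4 f=5, (1,0) g=3 f=7, (1,2) g=3 f=5, (2,0) g=2 f=7, (3,0) g=1 f=7, (3,2) g=1 f=5, (4,1) g=1 f=7]

expanded=(0,1); open=[(0,0) g=4 f=7, (0,2) g=4 f=5, (1,0) g=3 f=7, (1,2) g=3 f=5, (2,0) g=2 f=7, (3,0) g=1 f=7, (3,2) g=1 f=5, (4,1) g=1 f=7]; closed=[(0,1), (1,1), (2,1), (3,1)]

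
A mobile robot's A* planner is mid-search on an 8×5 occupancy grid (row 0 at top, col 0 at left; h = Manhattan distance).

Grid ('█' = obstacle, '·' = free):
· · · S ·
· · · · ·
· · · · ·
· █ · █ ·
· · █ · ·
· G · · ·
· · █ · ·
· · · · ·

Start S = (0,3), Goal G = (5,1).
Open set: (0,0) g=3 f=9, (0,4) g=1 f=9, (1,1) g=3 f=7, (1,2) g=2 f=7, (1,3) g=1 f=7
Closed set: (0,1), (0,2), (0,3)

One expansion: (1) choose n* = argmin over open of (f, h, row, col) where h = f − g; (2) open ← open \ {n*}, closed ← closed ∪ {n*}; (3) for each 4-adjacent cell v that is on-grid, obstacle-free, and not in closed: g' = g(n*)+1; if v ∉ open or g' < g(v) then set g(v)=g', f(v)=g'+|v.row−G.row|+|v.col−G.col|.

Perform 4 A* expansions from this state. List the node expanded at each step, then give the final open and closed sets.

order=[(1,1) → (2,1) → (1,2) → (2,2)]; open=[(0,0) g=3 f=9, (0,4) g=1 f=9, (1,0) g=4 f=9, (1,3) g=1 f=7, (2,0) g=5 f=9, (2,3) g=4 f=9, (3,2) g=4 f=7]; closed=[(0,1), (0,2), (0,3), (1,1), (1,2), (2,1), (2,2)]

step 1: expand (1,1) (f=7, h=4) → closed; open now [(0,0) g=3 f=9, (0,4) g=1 f=9, (1,0) g=4 f=9, (1,2) g=2 f=7, (1,3) g=1 f=7, (2,1) g=4 f=7]
step 2: expand (2,1) (f=7, h=3) → closed; open now [(0,0) g=3 f=9, (0,4) g=1 f=9, (1,0) g=4 f=9, (1,2) g=2 f=7, (1,3) g=1 f=7, (2,0) g=5 f=9, (2,2) g=5 f=9]
step 3: expand (1,2) (f=7, h=5) → closed; open now [(0,0) g=3 f=9, (0,4) g=1 f=9, (1,0) g=4 f=9, (1,3) g=1 f=7, (2,0) g=5 f=9, (2,2) g=3 f=7]
step 4: expand (2,2) (f=7, h=4) → closed; open now [(0,0) g=3 f=9, (0,4) g=1 f=9, (1,0) g=4 f=9, (1,3) g=1 f=7, (2,0) g=5 f=9, (2,3) g=4 f=9, (3,2) g=4 f=7]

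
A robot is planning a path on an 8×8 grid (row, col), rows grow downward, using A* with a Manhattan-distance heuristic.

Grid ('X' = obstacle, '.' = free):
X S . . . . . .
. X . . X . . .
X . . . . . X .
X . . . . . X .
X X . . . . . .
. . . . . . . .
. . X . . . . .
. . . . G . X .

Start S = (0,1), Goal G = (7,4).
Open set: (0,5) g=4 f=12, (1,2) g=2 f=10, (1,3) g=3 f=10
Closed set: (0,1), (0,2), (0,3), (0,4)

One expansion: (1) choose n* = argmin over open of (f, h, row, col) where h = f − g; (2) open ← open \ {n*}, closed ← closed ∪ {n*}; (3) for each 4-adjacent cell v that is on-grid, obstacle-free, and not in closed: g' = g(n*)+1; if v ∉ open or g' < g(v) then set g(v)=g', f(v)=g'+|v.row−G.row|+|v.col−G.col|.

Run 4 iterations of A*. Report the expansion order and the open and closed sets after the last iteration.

order=[(1,3) → (2,3) → (2,4) → (3,4)]; open=[(0,5) g=4 f=12, (1,2) g=2 f=10, (2,2) g=5 f=12, (2,5) g=6 f=12, (3,3) g=5 f=10, (3,5) g=7 f=12, (4,4) g=7 f=10]; closed=[(0,1), (0,2), (0,3), (0,4), (1,3), (2,3), (2,4), (3,4)]

step 1: expand (1,3) (f=10, h=7) → closed; open now [(0,5) g=4 f=12, (1,2) g=2 f=10, (2,3) g=4 f=10]
step 2: expand (2,3) (f=10, h=6) → closed; open now [(0,5) g=4 f=12, (1,2) g=2 f=10, (2,2) g=5 f=12, (2,4) g=5 f=10, (3,3) g=5 f=10]
step 3: expand (2,4) (f=10, h=5) → closed; open now [(0,5) g=4 f=12, (1,2) g=2 f=10, (2,2) g=5 f=12, (2,5) g=6 f=12, (3,3) g=5 f=10, (3,4) g=6 f=10]
step 4: expand (3,4) (f=10, h=4) → closed; open now [(0,5) g=4 f=12, (1,2) g=2 f=10, (2,2) g=5 f=12, (2,5) g=6 f=12, (3,3) g=5 f=10, (3,5) g=7 f=12, (4,4) g=7 f=10]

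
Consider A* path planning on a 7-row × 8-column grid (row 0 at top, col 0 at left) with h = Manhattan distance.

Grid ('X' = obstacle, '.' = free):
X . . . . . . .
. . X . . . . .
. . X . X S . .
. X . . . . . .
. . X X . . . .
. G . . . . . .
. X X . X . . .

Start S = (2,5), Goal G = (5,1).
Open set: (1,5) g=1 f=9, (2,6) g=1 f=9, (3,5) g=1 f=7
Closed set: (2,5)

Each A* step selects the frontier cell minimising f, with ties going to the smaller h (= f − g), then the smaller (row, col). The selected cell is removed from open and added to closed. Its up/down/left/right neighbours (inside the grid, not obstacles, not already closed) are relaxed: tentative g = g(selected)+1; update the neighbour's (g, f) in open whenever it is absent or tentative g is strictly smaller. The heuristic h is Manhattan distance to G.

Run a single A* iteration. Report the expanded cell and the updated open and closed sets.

step 1: expand (3,5) (f=7, h=6) → closed; open now [(1,5) g=1 f=9, (2,6) g=1 f=9, (3,4) g=2 f=7, (3,6) g=2 f=9, (4,5) g=2 f=7]

expanded=(3,5); open=[(1,5) g=1 f=9, (2,6) g=1 f=9, (3,4) g=2 f=7, (3,6) g=2 f=9, (4,5) g=2 f=7]; closed=[(2,5), (3,5)]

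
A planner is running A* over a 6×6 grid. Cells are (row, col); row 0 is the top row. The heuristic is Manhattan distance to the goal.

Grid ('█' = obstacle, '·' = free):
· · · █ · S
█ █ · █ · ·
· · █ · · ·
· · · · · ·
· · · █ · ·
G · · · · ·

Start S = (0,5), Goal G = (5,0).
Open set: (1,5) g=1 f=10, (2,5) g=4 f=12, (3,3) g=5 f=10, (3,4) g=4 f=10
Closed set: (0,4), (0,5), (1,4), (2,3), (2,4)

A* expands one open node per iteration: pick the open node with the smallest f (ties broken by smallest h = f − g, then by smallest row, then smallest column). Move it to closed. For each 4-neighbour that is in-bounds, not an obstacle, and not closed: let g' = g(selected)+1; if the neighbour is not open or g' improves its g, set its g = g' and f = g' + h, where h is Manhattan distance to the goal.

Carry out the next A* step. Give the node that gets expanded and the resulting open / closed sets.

step 1: expand (3,3) (f=10, h=5) → closed; open now [(1,5) g=1 f=10, (2,5) g=4 f=12, (3,2) g=6 f=10, (3,4) g=4 f=10]

expanded=(3,3); open=[(1,5) g=1 f=10, (2,5) g=4 f=12, (3,2) g=6 f=10, (3,4) g=4 f=10]; closed=[(0,4), (0,5), (1,4), (2,3), (2,4), (3,3)]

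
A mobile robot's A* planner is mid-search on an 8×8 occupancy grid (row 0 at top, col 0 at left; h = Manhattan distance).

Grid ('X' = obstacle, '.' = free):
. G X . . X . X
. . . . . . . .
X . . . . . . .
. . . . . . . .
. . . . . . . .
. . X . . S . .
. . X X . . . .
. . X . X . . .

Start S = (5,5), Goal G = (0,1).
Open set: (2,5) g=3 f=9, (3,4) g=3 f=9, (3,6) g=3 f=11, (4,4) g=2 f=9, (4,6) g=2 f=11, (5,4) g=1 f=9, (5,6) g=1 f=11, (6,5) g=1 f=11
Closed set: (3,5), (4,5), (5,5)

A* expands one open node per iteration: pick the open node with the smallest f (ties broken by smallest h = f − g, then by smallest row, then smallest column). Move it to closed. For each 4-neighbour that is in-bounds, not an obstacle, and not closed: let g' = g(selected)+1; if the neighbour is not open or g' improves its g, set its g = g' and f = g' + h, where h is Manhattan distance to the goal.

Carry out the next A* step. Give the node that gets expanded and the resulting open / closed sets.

expanded=(2,5); open=[(1,5) g=4 f=9, (2,4) g=4 f=9, (2,6) g=4 f=11, (3,4) g=3 f=9, (3,6) g=3 f=11, (4,4) g=2 f=9, (4,6) g=2 f=11, (5,4) g=1 f=9, (5,6) g=1 f=11, (6,5) g=1 f=11]; closed=[(2,5), (3,5), (4,5), (5,5)]

step 1: expand (2,5) (f=9, h=6) → closed; open now [(1,5) g=4 f=9, (2,4) g=4 f=9, (2,6) g=4 f=11, (3,4) g=3 f=9, (3,6) g=3 f=11, (4,4) g=2 f=9, (4,6) g=2 f=11, (5,4) g=1 f=9, (5,6) g=1 f=11, (6,5) g=1 f=11]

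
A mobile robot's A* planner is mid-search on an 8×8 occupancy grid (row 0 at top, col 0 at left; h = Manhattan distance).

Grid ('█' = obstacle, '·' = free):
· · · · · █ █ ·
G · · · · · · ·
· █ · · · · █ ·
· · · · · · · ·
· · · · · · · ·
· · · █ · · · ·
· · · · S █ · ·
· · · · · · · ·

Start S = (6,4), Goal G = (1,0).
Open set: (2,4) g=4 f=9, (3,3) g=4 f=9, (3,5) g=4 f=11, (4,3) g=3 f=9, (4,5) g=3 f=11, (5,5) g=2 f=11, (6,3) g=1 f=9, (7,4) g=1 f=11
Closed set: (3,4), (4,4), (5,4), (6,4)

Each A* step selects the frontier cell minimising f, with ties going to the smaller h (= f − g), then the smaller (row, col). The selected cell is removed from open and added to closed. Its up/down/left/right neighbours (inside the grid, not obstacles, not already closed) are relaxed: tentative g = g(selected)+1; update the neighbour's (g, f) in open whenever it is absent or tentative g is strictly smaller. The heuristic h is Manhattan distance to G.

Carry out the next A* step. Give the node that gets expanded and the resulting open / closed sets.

expanded=(2,4); open=[(1,4) g=5 f=9, (2,3) g=5 f=9, (2,5) g=5 f=11, (3,3) g=4 f=9, (3,5) g=4 f=11, (4,3) g=3 f=9, (4,5) g=3 f=11, (5,5) g=2 f=11, (6,3) g=1 f=9, (7,4) g=1 f=11]; closed=[(2,4), (3,4), (4,4), (5,4), (6,4)]

step 1: expand (2,4) (f=9, h=5) → closed; open now [(1,4) g=5 f=9, (2,3) g=5 f=9, (2,5) g=5 f=11, (3,3) g=4 f=9, (3,5) g=4 f=11, (4,3) g=3 f=9, (4,5) g=3 f=11, (5,5) g=2 f=11, (6,3) g=1 f=9, (7,4) g=1 f=11]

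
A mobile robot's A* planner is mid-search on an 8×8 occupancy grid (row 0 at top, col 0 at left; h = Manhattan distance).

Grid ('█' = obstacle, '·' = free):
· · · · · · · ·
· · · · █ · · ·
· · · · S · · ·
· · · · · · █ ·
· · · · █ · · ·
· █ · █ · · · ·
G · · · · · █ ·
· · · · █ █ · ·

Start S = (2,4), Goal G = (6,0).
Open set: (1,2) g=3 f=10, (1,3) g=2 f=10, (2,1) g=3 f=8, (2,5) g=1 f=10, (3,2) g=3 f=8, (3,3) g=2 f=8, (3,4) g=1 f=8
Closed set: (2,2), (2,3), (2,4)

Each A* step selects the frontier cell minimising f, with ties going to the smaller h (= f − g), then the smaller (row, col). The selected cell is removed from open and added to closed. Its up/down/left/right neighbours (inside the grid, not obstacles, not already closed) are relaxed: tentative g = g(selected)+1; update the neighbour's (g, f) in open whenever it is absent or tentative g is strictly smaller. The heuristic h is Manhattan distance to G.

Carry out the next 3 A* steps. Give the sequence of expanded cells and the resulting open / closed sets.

order=[(2,1) → (2,0) → (3,0)]; open=[(1,0) g=5 f=10, (1,1) g=4 f=10, (1,2) g=3 f=10, (1,3) g=2 f=10, (2,5) g=1 f=10, (3,1) g=4 f=8, (3,2) g=3 f=8, (3,3) g=2 f=8, (3,4) g=1 f=8, (4,0) g=6 f=8]; closed=[(2,0), (2,1), (2,2), (2,3), (2,4), (3,0)]

step 1: expand (2,1) (f=8, h=5) → closed; open now [(1,1) g=4 f=10, (1,2) g=3 f=10, (1,3) g=2 f=10, (2,0) g=4 f=8, (2,5) g=1 f=10, (3,1) g=4 f=8, (3,2) g=3 f=8, (3,3) g=2 f=8, (3,4) g=1 f=8]
step 2: expand (2,0) (f=8, h=4) → closed; open now [(1,0) g=5 f=10, (1,1) g=4 f=10, (1,2) g=3 f=10, (1,3) g=2 f=10, (2,5) g=1 f=10, (3,0) g=5 f=8, (3,1) g=4 f=8, (3,2) g=3 f=8, (3,3) g=2 f=8, (3,4) g=1 f=8]
step 3: expand (3,0) (f=8, h=3) → closed; open now [(1,0) g=5 f=10, (1,1) g=4 f=10, (1,2) g=3 f=10, (1,3) g=2 f=10, (2,5) g=1 f=10, (3,1) g=4 f=8, (3,2) g=3 f=8, (3,3) g=2 f=8, (3,4) g=1 f=8, (4,0) g=6 f=8]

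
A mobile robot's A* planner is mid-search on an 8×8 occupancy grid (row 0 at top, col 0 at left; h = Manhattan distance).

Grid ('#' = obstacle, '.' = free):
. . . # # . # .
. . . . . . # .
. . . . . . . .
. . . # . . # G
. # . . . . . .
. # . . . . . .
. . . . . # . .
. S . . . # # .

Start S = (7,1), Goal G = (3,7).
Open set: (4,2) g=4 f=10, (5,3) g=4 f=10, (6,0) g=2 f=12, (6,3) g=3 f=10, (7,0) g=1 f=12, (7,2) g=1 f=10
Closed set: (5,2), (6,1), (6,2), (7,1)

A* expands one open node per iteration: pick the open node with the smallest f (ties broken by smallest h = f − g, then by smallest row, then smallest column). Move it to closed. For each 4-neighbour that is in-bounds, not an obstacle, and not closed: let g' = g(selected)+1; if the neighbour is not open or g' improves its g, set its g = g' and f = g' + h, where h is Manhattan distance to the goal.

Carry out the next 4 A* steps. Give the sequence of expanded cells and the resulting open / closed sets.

step 1: expand (4,2) (f=10, h=6) → closed; open now [(3,2) g=5 f=10, (4,3) g=5 f=10, (5,3) g=4 f=10, (6,0) g=2 f=12, (6,3) g=3 f=10, (7,0) g=1 f=12, (7,2) g=1 f=10]
step 2: expand (3,2) (f=10, h=5) → closed; open now [(2,2) g=6 f=12, (3,1) g=6 f=12, (4,3) g=5 f=10, (5,3) g=4 f=10, (6,0) g=2 f=12, (6,3) g=3 f=10, (7,0) g=1 f=12, (7,2) g=1 f=10]
step 3: expand (4,3) (f=10, h=5) → closed; open now [(2,2) g=6 f=12, (3,1) g=6 f=12, (4,4) g=6 f=10, (5,3) g=4 f=10, (6,0) g=2 f=12, (6,3) g=3 f=10, (7,0) g=1 f=12, (7,2) g=1 f=10]
step 4: expand (4,4) (f=10, h=4) → closed; open now [(2,2) g=6 f=12, (3,1) g=6 f=12, (3,4) g=7 f=10, (4,5) g=7 f=10, (5,3) g=4 f=10, (5,4) g=7 f=12, (6,0) g=2 f=12, (6,3) g=3 f=10, (7,0) g=1 f=12, (7,2) g=1 f=10]

order=[(4,2) → (3,2) → (4,3) → (4,4)]; open=[(2,2) g=6 f=12, (3,1) g=6 f=12, (3,4) g=7 f=10, (4,5) g=7 f=10, (5,3) g=4 f=10, (5,4) g=7 f=12, (6,0) g=2 f=12, (6,3) g=3 f=10, (7,0) g=1 f=12, (7,2) g=1 f=10]; closed=[(3,2), (4,2), (4,3), (4,4), (5,2), (6,1), (6,2), (7,1)]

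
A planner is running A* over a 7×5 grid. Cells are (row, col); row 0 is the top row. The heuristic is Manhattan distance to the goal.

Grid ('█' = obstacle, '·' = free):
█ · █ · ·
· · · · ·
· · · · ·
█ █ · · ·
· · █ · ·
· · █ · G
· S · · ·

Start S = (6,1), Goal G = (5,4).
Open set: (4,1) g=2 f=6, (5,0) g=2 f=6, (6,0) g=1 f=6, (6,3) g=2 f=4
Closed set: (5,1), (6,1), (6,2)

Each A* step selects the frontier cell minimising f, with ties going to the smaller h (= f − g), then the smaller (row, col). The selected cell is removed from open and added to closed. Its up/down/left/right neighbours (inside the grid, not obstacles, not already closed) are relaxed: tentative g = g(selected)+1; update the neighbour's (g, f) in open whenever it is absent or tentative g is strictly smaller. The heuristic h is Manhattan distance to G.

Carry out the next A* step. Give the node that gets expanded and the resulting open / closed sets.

step 1: expand (6,3) (f=4, h=2) → closed; open now [(4,1) g=2 f=6, (5,0) g=2 f=6, (5,3) g=3 f=4, (6,0) g=1 f=6, (6,4) g=3 f=4]

expanded=(6,3); open=[(4,1) g=2 f=6, (5,0) g=2 f=6, (5,3) g=3 f=4, (6,0) g=1 f=6, (6,4) g=3 f=4]; closed=[(5,1), (6,1), (6,2), (6,3)]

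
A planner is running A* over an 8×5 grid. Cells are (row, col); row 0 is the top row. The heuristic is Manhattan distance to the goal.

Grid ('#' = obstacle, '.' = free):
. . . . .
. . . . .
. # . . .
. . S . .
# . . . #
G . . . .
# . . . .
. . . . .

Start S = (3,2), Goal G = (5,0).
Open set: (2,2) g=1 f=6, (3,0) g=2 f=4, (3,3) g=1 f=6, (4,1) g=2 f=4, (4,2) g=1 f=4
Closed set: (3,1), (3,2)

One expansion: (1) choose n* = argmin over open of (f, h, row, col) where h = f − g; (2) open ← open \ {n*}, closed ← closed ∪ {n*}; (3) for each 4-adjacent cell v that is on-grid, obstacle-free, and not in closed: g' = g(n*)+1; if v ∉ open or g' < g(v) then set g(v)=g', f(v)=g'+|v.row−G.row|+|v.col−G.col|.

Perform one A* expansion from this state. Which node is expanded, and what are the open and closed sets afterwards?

expanded=(3,0); open=[(2,0) g=3 f=6, (2,2) g=1 f=6, (3,3) g=1 f=6, (4,1) g=2 f=4, (4,2) g=1 f=4]; closed=[(3,0), (3,1), (3,2)]

step 1: expand (3,0) (f=4, h=2) → closed; open now [(2,0) g=3 f=6, (2,2) g=1 f=6, (3,3) g=1 f=6, (4,1) g=2 f=4, (4,2) g=1 f=4]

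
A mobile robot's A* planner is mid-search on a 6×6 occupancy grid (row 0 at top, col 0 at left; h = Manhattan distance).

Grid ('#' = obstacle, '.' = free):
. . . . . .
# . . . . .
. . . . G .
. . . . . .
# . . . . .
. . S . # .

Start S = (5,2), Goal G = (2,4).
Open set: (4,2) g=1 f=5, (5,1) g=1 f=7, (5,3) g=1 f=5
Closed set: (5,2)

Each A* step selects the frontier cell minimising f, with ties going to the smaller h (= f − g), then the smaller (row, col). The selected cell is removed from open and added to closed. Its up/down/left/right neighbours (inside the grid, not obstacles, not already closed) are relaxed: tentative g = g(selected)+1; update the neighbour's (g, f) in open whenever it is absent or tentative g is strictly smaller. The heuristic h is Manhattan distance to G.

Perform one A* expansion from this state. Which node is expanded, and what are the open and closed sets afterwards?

step 1: expand (4,2) (f=5, h=4) → closed; open now [(3,2) g=2 f=5, (4,1) g=2 f=7, (4,3) g=2 f=5, (5,1) g=1 f=7, (5,3) g=1 f=5]

expanded=(4,2); open=[(3,2) g=2 f=5, (4,1) g=2 f=7, (4,3) g=2 f=5, (5,1) g=1 f=7, (5,3) g=1 f=5]; closed=[(4,2), (5,2)]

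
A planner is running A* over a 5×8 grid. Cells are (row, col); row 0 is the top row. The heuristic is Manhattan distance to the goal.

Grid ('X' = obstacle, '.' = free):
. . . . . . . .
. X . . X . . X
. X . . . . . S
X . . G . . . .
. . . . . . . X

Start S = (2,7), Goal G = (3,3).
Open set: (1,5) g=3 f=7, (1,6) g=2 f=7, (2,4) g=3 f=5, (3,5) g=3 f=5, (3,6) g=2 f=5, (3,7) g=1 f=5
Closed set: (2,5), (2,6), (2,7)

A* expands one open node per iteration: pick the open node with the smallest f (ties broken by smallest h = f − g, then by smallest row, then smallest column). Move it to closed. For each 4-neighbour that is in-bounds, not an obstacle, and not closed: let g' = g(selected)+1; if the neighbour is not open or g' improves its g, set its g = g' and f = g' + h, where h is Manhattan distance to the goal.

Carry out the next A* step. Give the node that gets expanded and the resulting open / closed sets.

expanded=(2,4); open=[(1,5) g=3 f=7, (1,6) g=2 f=7, (2,3) g=4 f=5, (3,4) g=4 f=5, (3,5) g=3 f=5, (3,6) g=2 f=5, (3,7) g=1 f=5]; closed=[(2,4), (2,5), (2,6), (2,7)]

step 1: expand (2,4) (f=5, h=2) → closed; open now [(1,5) g=3 f=7, (1,6) g=2 f=7, (2,3) g=4 f=5, (3,4) g=4 f=5, (3,5) g=3 f=5, (3,6) g=2 f=5, (3,7) g=1 f=5]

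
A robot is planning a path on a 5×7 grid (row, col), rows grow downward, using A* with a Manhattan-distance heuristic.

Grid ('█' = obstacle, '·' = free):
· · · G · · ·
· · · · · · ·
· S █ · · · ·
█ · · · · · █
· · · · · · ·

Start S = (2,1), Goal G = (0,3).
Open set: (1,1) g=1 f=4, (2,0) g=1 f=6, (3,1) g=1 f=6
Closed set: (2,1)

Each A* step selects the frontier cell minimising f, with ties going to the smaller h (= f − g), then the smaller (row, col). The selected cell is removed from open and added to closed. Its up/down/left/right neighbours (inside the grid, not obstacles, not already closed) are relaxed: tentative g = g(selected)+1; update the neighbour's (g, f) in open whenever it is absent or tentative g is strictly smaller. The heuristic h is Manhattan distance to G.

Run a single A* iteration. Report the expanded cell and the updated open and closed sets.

step 1: expand (1,1) (f=4, h=3) → closed; open now [(0,1) g=2 f=4, (1,0) g=2 f=6, (1,2) g=2 f=4, (2,0) g=1 f=6, (3,1) g=1 f=6]

expanded=(1,1); open=[(0,1) g=2 f=4, (1,0) g=2 f=6, (1,2) g=2 f=4, (2,0) g=1 f=6, (3,1) g=1 f=6]; closed=[(1,1), (2,1)]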